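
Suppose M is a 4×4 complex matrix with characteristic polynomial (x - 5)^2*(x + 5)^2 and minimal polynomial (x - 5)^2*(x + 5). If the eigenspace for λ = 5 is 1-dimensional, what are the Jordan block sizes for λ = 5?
Block sizes for λ = 5: [2]

Step 1 — from the characteristic polynomial, algebraic multiplicity of λ = 5 is 2. From dim ker(M − (5)·I) = 1, there are exactly 1 Jordan blocks for λ = 5.
Step 2 — from the minimal polynomial, the factor (x − 5)^2 tells us the largest block for λ = 5 has size 2.
Step 3 — with total size 2, 1 blocks, and largest block 2, the block sizes (in nonincreasing order) are [2].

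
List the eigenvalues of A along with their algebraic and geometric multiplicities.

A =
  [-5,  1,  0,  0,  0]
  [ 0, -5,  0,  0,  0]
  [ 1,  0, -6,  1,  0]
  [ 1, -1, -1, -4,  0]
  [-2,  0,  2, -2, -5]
λ = -5: alg = 5, geom = 3

Step 1 — factor the characteristic polynomial to read off the algebraic multiplicities:
  χ_A(x) = (x + 5)^5

Step 2 — compute geometric multiplicities via the rank-nullity identity g(λ) = n − rank(A − λI):
  rank(A − (-5)·I) = 2, so dim ker(A − (-5)·I) = n − 2 = 3

Summary:
  λ = -5: algebraic multiplicity = 5, geometric multiplicity = 3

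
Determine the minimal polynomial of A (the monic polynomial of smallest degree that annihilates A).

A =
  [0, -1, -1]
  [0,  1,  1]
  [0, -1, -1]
x^2

The characteristic polynomial is χ_A(x) = x^3, so the eigenvalues are known. The minimal polynomial is
  m_A(x) = Π_λ (x − λ)^{k_λ}
where k_λ is the size of the *largest* Jordan block for λ (equivalently, the smallest k with (A − λI)^k v = 0 for every generalised eigenvector v of λ).

  λ = 0: largest Jordan block has size 2, contributing (x − 0)^2

So m_A(x) = x^2 = x^2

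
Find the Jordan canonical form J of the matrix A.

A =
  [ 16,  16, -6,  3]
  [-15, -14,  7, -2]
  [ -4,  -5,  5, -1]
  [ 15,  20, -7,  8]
J_3(3) ⊕ J_1(6)

The characteristic polynomial is
  det(x·I − A) = x^4 - 15*x^3 + 81*x^2 - 189*x + 162 = (x - 6)*(x - 3)^3

Eigenvalues and multiplicities (the geometric multiplicity of λ is n − rank(A − λI), which equals the number of Jordan blocks for λ):
  λ = 3: algebraic multiplicity = 3, geometric multiplicity = 1
  λ = 6: algebraic multiplicity = 1, geometric multiplicity = 1

Determining the block sizes for each eigenvalue:
  λ = 3: one block (gm = 1), so the single block has size am = 3 → block sizes [3]
  λ = 6: one block (gm = 1), so the single block has size am = 1 → block sizes [1]

Assembling the blocks gives a Jordan form
J =
  [3, 1, 0, 0]
  [0, 3, 1, 0]
  [0, 0, 3, 0]
  [0, 0, 0, 6]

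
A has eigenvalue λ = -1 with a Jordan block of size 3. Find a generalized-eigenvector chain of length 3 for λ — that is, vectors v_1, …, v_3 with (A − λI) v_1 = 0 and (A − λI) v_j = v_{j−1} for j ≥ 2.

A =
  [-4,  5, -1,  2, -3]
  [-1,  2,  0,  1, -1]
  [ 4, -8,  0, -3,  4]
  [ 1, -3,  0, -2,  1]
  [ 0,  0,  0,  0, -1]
A Jordan chain for λ = -1 of length 3:
v_1 = (2, 1, -3, -1, 0)ᵀ
v_2 = (-3, -1, 4, 1, 0)ᵀ
v_3 = (1, 0, 0, 0, 0)ᵀ

Let N = A − (-1)·I. We want v_3 with N^3 v_3 = 0 but N^2 v_3 ≠ 0; then v_{j-1} := N · v_j for j = 3, …, 2.

Pick v_3 = (1, 0, 0, 0, 0)ᵀ.
Then v_2 = N · v_3 = (-3, -1, 4, 1, 0)ᵀ.
Then v_1 = N · v_2 = (2, 1, -3, -1, 0)ᵀ.

Sanity check: (A − (-1)·I) v_1 = (0, 0, 0, 0, 0)ᵀ = 0. ✓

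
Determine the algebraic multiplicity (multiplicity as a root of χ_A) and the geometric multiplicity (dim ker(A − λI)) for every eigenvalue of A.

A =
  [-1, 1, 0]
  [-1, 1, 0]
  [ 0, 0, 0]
λ = 0: alg = 3, geom = 2

Step 1 — factor the characteristic polynomial to read off the algebraic multiplicities:
  χ_A(x) = x^3

Step 2 — compute geometric multiplicities via the rank-nullity identity g(λ) = n − rank(A − λI):
  rank(A − (0)·I) = 1, so dim ker(A − (0)·I) = n − 1 = 2

Summary:
  λ = 0: algebraic multiplicity = 3, geometric multiplicity = 2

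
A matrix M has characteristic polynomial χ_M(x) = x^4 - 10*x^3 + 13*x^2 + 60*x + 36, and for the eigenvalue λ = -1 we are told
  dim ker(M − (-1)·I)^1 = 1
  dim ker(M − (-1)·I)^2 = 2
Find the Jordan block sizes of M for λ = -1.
Block sizes for λ = -1: [2]

From the dimensions of kernels of powers, the number of Jordan blocks of size at least j is d_j − d_{j−1} where d_j = dim ker(N^j) (with d_0 = 0). Computing the differences gives [1, 1].
The number of blocks of size exactly k is (#blocks of size ≥ k) − (#blocks of size ≥ k + 1), so the partition is: 1 block(s) of size 2.
In nonincreasing order the block sizes are [2].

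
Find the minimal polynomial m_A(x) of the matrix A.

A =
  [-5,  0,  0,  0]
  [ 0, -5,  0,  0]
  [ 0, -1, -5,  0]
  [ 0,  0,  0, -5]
x^2 + 10*x + 25

The characteristic polynomial is χ_A(x) = (x + 5)^4, so the eigenvalues are known. The minimal polynomial is
  m_A(x) = Π_λ (x − λ)^{k_λ}
where k_λ is the size of the *largest* Jordan block for λ (equivalently, the smallest k with (A − λI)^k v = 0 for every generalised eigenvector v of λ).

  λ = -5: largest Jordan block has size 2, contributing (x + 5)^2

So m_A(x) = (x + 5)^2 = x^2 + 10*x + 25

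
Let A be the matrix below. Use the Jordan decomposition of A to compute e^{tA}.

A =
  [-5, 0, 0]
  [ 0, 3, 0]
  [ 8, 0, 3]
e^{tA} =
  [exp(-5*t), 0, 0]
  [0, exp(3*t), 0]
  [exp(3*t) - exp(-5*t), 0, exp(3*t)]

Strategy: write A = P · J · P⁻¹ where J is a Jordan canonical form, so e^{tA} = P · e^{tJ} · P⁻¹, and e^{tJ} can be computed block-by-block.

A has Jordan form
J =
  [-5, 0, 0]
  [ 0, 3, 0]
  [ 0, 0, 3]
(up to reordering of blocks).

Per-block formulas:
  For a 1×1 block at λ = 3: exp(t · [3]) = [e^(3t)].
  For a 1×1 block at λ = -5: exp(t · [-5]) = [e^(-5t)].

After assembling e^{tJ} and conjugating by P, we get:

e^{tA} =
  [exp(-5*t), 0, 0]
  [0, exp(3*t), 0]
  [exp(3*t) - exp(-5*t), 0, exp(3*t)]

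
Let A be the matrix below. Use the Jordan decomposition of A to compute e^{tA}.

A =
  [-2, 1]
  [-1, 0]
e^{tA} =
  [-t*exp(-t) + exp(-t), t*exp(-t)]
  [-t*exp(-t), t*exp(-t) + exp(-t)]

Strategy: write A = P · J · P⁻¹ where J is a Jordan canonical form, so e^{tA} = P · e^{tJ} · P⁻¹, and e^{tJ} can be computed block-by-block.

A has Jordan form
J =
  [-1,  1]
  [ 0, -1]
(up to reordering of blocks).

Per-block formulas:
  For a 2×2 Jordan block J_2(-1): exp(t · J_2(-1)) = e^(-1t)·(I + t·N), where N is the 2×2 nilpotent shift.

After assembling e^{tJ} and conjugating by P, we get:

e^{tA} =
  [-t*exp(-t) + exp(-t), t*exp(-t)]
  [-t*exp(-t), t*exp(-t) + exp(-t)]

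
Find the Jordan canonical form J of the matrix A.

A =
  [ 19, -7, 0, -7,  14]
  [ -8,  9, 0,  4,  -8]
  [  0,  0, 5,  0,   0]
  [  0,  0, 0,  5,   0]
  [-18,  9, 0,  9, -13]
J_2(5) ⊕ J_1(5) ⊕ J_1(5) ⊕ J_1(5)

The characteristic polynomial is
  det(x·I − A) = x^5 - 25*x^4 + 250*x^3 - 1250*x^2 + 3125*x - 3125 = (x - 5)^5

Eigenvalues and multiplicities (the geometric multiplicity of λ is n − rank(A − λI), which equals the number of Jordan blocks for λ):
  λ = 5: algebraic multiplicity = 5, geometric multiplicity = 4

Determining the block sizes for each eigenvalue:
  λ = 5: 4 blocks summing to 5 forces exactly one block of size 2 and the rest size 1 → block sizes [2, 1, 1, 1]

Assembling the blocks gives a Jordan form
J =
  [5, 1, 0, 0, 0]
  [0, 5, 0, 0, 0]
  [0, 0, 5, 0, 0]
  [0, 0, 0, 5, 0]
  [0, 0, 0, 0, 5]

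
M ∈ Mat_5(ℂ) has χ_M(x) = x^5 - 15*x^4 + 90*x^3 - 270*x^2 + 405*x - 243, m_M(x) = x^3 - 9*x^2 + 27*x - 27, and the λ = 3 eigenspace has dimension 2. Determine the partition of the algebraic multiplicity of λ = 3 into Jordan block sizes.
Block sizes for λ = 3: [3, 2]

Step 1 — from the characteristic polynomial, algebraic multiplicity of λ = 3 is 5. From dim ker(M − (3)·I) = 2, there are exactly 2 Jordan blocks for λ = 3.
Step 2 — from the minimal polynomial, the factor (x − 3)^3 tells us the largest block for λ = 3 has size 3.
Step 3 — with total size 5, 2 blocks, and largest block 3, the block sizes (in nonincreasing order) are [3, 2].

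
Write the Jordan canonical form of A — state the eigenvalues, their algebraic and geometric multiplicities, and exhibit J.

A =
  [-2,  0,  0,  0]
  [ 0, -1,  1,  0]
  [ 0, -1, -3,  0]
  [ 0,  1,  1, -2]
J_2(-2) ⊕ J_1(-2) ⊕ J_1(-2)

The characteristic polynomial is
  det(x·I − A) = x^4 + 8*x^3 + 24*x^2 + 32*x + 16 = (x + 2)^4

Eigenvalues and multiplicities (the geometric multiplicity of λ is n − rank(A − λI), which equals the number of Jordan blocks for λ):
  λ = -2: algebraic multiplicity = 4, geometric multiplicity = 3

Determining the block sizes for each eigenvalue:
  λ = -2: 3 blocks summing to 4 forces exactly one block of size 2 and the rest size 1 → block sizes [2, 1, 1]

Assembling the blocks gives a Jordan form
J =
  [-2,  1,  0,  0]
  [ 0, -2,  0,  0]
  [ 0,  0, -2,  0]
  [ 0,  0,  0, -2]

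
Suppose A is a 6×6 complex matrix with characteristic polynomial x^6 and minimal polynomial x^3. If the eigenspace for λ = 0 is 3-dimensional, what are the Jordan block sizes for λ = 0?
Block sizes for λ = 0: [3, 2, 1]

Step 1 — from the characteristic polynomial, algebraic multiplicity of λ = 0 is 6. From dim ker(A − (0)·I) = 3, there are exactly 3 Jordan blocks for λ = 0.
Step 2 — from the minimal polynomial, the factor (x − 0)^3 tells us the largest block for λ = 0 has size 3.
Step 3 — with total size 6, 3 blocks, and largest block 3, the block sizes (in nonincreasing order) are [3, 2, 1].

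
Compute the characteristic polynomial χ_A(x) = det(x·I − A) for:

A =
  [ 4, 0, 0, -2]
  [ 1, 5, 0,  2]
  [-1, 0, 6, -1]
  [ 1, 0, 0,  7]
x^4 - 22*x^3 + 181*x^2 - 660*x + 900

Expanding det(x·I − A) (e.g. by cofactor expansion or by noting that A is similar to its Jordan form J, which has the same characteristic polynomial as A) gives
  χ_A(x) = x^4 - 22*x^3 + 181*x^2 - 660*x + 900
which factors as (x - 6)^2*(x - 5)^2. The eigenvalues (with algebraic multiplicities) are λ = 5 with multiplicity 2, λ = 6 with multiplicity 2.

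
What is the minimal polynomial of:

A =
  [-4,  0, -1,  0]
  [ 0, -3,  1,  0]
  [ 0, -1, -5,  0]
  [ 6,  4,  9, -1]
x^4 + 13*x^3 + 60*x^2 + 112*x + 64

The characteristic polynomial is χ_A(x) = (x + 1)*(x + 4)^3, so the eigenvalues are known. The minimal polynomial is
  m_A(x) = Π_λ (x − λ)^{k_λ}
where k_λ is the size of the *largest* Jordan block for λ (equivalently, the smallest k with (A − λI)^k v = 0 for every generalised eigenvector v of λ).

  λ = -4: largest Jordan block has size 3, contributing (x + 4)^3
  λ = -1: largest Jordan block has size 1, contributing (x + 1)

So m_A(x) = (x + 1)*(x + 4)^3 = x^4 + 13*x^3 + 60*x^2 + 112*x + 64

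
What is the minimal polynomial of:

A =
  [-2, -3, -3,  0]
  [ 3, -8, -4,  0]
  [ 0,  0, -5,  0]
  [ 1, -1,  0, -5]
x^3 + 15*x^2 + 75*x + 125

The characteristic polynomial is χ_A(x) = (x + 5)^4, so the eigenvalues are known. The minimal polynomial is
  m_A(x) = Π_λ (x − λ)^{k_λ}
where k_λ is the size of the *largest* Jordan block for λ (equivalently, the smallest k with (A − λI)^k v = 0 for every generalised eigenvector v of λ).

  λ = -5: largest Jordan block has size 3, contributing (x + 5)^3

So m_A(x) = (x + 5)^3 = x^3 + 15*x^2 + 75*x + 125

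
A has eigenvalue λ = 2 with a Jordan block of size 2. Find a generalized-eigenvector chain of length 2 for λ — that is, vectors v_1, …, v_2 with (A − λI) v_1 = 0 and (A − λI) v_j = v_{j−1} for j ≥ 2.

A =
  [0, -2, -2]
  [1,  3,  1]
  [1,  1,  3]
A Jordan chain for λ = 2 of length 2:
v_1 = (-2, 1, 1)ᵀ
v_2 = (1, 0, 0)ᵀ

Let N = A − (2)·I. We want v_2 with N^2 v_2 = 0 but N^1 v_2 ≠ 0; then v_{j-1} := N · v_j for j = 2, …, 2.

Pick v_2 = (1, 0, 0)ᵀ.
Then v_1 = N · v_2 = (-2, 1, 1)ᵀ.

Sanity check: (A − (2)·I) v_1 = (0, 0, 0)ᵀ = 0. ✓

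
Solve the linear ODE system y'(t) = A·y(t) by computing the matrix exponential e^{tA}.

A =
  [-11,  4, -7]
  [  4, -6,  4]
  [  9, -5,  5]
e^{tA} =
  [t^2*exp(-4*t) - 7*t*exp(-4*t) + exp(-4*t), -t^2*exp(-4*t)/2 + 4*t*exp(-4*t), t^2*exp(-4*t) - 7*t*exp(-4*t)]
  [4*t*exp(-4*t), -2*t*exp(-4*t) + exp(-4*t), 4*t*exp(-4*t)]
  [-t^2*exp(-4*t) + 9*t*exp(-4*t), t^2*exp(-4*t)/2 - 5*t*exp(-4*t), -t^2*exp(-4*t) + 9*t*exp(-4*t) + exp(-4*t)]

Strategy: write A = P · J · P⁻¹ where J is a Jordan canonical form, so e^{tA} = P · e^{tJ} · P⁻¹, and e^{tJ} can be computed block-by-block.

A has Jordan form
J =
  [-4,  1,  0]
  [ 0, -4,  1]
  [ 0,  0, -4]
(up to reordering of blocks).

Per-block formulas:
  For a 3×3 Jordan block J_3(-4): exp(t · J_3(-4)) = e^(-4t)·(I + t·N + (t^2/2)·N^2), where N is the 3×3 nilpotent shift.

After assembling e^{tJ} and conjugating by P, we get:

e^{tA} =
  [t^2*exp(-4*t) - 7*t*exp(-4*t) + exp(-4*t), -t^2*exp(-4*t)/2 + 4*t*exp(-4*t), t^2*exp(-4*t) - 7*t*exp(-4*t)]
  [4*t*exp(-4*t), -2*t*exp(-4*t) + exp(-4*t), 4*t*exp(-4*t)]
  [-t^2*exp(-4*t) + 9*t*exp(-4*t), t^2*exp(-4*t)/2 - 5*t*exp(-4*t), -t^2*exp(-4*t) + 9*t*exp(-4*t) + exp(-4*t)]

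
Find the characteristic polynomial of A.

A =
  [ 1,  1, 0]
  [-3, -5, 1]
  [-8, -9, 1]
x^3 + 3*x^2 + 3*x + 1

Expanding det(x·I − A) (e.g. by cofactor expansion or by noting that A is similar to its Jordan form J, which has the same characteristic polynomial as A) gives
  χ_A(x) = x^3 + 3*x^2 + 3*x + 1
which factors as (x + 1)^3. The eigenvalues (with algebraic multiplicities) are λ = -1 with multiplicity 3.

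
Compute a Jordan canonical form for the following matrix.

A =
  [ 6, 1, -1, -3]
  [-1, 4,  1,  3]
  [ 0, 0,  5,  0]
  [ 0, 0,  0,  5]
J_2(5) ⊕ J_1(5) ⊕ J_1(5)

The characteristic polynomial is
  det(x·I − A) = x^4 - 20*x^3 + 150*x^2 - 500*x + 625 = (x - 5)^4

Eigenvalues and multiplicities (the geometric multiplicity of λ is n − rank(A − λI), which equals the number of Jordan blocks for λ):
  λ = 5: algebraic multiplicity = 4, geometric multiplicity = 3

Determining the block sizes for each eigenvalue:
  λ = 5: 3 blocks summing to 4 forces exactly one block of size 2 and the rest size 1 → block sizes [2, 1, 1]

Assembling the blocks gives a Jordan form
J =
  [5, 1, 0, 0]
  [0, 5, 0, 0]
  [0, 0, 5, 0]
  [0, 0, 0, 5]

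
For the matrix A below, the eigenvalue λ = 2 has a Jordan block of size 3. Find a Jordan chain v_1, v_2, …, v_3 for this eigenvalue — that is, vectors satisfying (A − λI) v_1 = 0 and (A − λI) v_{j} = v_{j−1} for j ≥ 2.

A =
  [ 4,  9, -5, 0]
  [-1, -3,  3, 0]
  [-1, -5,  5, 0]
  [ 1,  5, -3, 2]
A Jordan chain for λ = 2 of length 3:
v_1 = (-2, 1, 1, -1)ᵀ
v_2 = (9, -5, -5, 5)ᵀ
v_3 = (0, 1, 0, 0)ᵀ

Let N = A − (2)·I. We want v_3 with N^3 v_3 = 0 but N^2 v_3 ≠ 0; then v_{j-1} := N · v_j for j = 3, …, 2.

Pick v_3 = (0, 1, 0, 0)ᵀ.
Then v_2 = N · v_3 = (9, -5, -5, 5)ᵀ.
Then v_1 = N · v_2 = (-2, 1, 1, -1)ᵀ.

Sanity check: (A − (2)·I) v_1 = (0, 0, 0, 0)ᵀ = 0. ✓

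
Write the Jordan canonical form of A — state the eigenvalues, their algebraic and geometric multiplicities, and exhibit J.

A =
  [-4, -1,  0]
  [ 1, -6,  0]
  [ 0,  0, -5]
J_2(-5) ⊕ J_1(-5)

The characteristic polynomial is
  det(x·I − A) = x^3 + 15*x^2 + 75*x + 125 = (x + 5)^3

Eigenvalues and multiplicities (the geometric multiplicity of λ is n − rank(A − λI), which equals the number of Jordan blocks for λ):
  λ = -5: algebraic multiplicity = 3, geometric multiplicity = 2

Determining the block sizes for each eigenvalue:
  λ = -5: 2 blocks summing to 3 forces exactly one block of size 2 and the rest size 1 → block sizes [2, 1]

Assembling the blocks gives a Jordan form
J =
  [-5,  1,  0]
  [ 0, -5,  0]
  [ 0,  0, -5]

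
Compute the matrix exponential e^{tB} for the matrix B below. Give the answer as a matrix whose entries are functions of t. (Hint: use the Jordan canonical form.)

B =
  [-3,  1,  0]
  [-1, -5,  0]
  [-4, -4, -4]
e^{tB} =
  [t*exp(-4*t) + exp(-4*t), t*exp(-4*t), 0]
  [-t*exp(-4*t), -t*exp(-4*t) + exp(-4*t), 0]
  [-4*t*exp(-4*t), -4*t*exp(-4*t), exp(-4*t)]

Strategy: write B = P · J · P⁻¹ where J is a Jordan canonical form, so e^{tB} = P · e^{tJ} · P⁻¹, and e^{tJ} can be computed block-by-block.

B has Jordan form
J =
  [-4,  1,  0]
  [ 0, -4,  0]
  [ 0,  0, -4]
(up to reordering of blocks).

Per-block formulas:
  For a 1×1 block at λ = -4: exp(t · [-4]) = [e^(-4t)].
  For a 2×2 Jordan block J_2(-4): exp(t · J_2(-4)) = e^(-4t)·(I + t·N), where N is the 2×2 nilpotent shift.

After assembling e^{tJ} and conjugating by P, we get:

e^{tB} =
  [t*exp(-4*t) + exp(-4*t), t*exp(-4*t), 0]
  [-t*exp(-4*t), -t*exp(-4*t) + exp(-4*t), 0]
  [-4*t*exp(-4*t), -4*t*exp(-4*t), exp(-4*t)]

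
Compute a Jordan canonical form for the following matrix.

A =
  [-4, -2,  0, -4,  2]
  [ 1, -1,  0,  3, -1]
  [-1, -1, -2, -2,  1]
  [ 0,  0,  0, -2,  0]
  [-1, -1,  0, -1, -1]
J_2(-2) ⊕ J_2(-2) ⊕ J_1(-2)

The characteristic polynomial is
  det(x·I − A) = x^5 + 10*x^4 + 40*x^3 + 80*x^2 + 80*x + 32 = (x + 2)^5

Eigenvalues and multiplicities (the geometric multiplicity of λ is n − rank(A − λI), which equals the number of Jordan blocks for λ):
  λ = -2: algebraic multiplicity = 5, geometric multiplicity = 3

Determining the block sizes for each eigenvalue:
  λ = -2: with am = 5 and gm = 3, the partition is not yet determined (e.g. several partitions of 5 into 3 parts exist). Let N = A − (-2)·I. Computing rank(N^1) = 2, rank(N^2) = 0; the number of blocks of size ≥ j is rank(N^{j−1}) − rank(N^j), giving [3, 2]. So we have 2 block(s) of size 2, 1 block(s) of size 1 → block sizes [2, 2, 1]

Assembling the blocks gives a Jordan form
J =
  [-2,  1,  0,  0,  0]
  [ 0, -2,  0,  0,  0]
  [ 0,  0, -2,  1,  0]
  [ 0,  0,  0, -2,  0]
  [ 0,  0,  0,  0, -2]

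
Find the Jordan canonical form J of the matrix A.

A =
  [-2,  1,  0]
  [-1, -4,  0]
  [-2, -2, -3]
J_2(-3) ⊕ J_1(-3)

The characteristic polynomial is
  det(x·I − A) = x^3 + 9*x^2 + 27*x + 27 = (x + 3)^3

Eigenvalues and multiplicities (the geometric multiplicity of λ is n − rank(A − λI), which equals the number of Jordan blocks for λ):
  λ = -3: algebraic multiplicity = 3, geometric multiplicity = 2

Determining the block sizes for each eigenvalue:
  λ = -3: 2 blocks summing to 3 forces exactly one block of size 2 and the rest size 1 → block sizes [2, 1]

Assembling the blocks gives a Jordan form
J =
  [-3,  1,  0]
  [ 0, -3,  0]
  [ 0,  0, -3]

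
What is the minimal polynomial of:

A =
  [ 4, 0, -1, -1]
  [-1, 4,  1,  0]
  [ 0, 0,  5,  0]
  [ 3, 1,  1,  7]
x^3 - 15*x^2 + 75*x - 125

The characteristic polynomial is χ_A(x) = (x - 5)^4, so the eigenvalues are known. The minimal polynomial is
  m_A(x) = Π_λ (x − λ)^{k_λ}
where k_λ is the size of the *largest* Jordan block for λ (equivalently, the smallest k with (A − λI)^k v = 0 for every generalised eigenvector v of λ).

  λ = 5: largest Jordan block has size 3, contributing (x − 5)^3

So m_A(x) = (x - 5)^3 = x^3 - 15*x^2 + 75*x - 125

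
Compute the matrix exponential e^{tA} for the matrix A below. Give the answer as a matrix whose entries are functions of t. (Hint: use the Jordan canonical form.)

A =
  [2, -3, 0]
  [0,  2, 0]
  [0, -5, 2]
e^{tA} =
  [exp(2*t), -3*t*exp(2*t), 0]
  [0, exp(2*t), 0]
  [0, -5*t*exp(2*t), exp(2*t)]

Strategy: write A = P · J · P⁻¹ where J is a Jordan canonical form, so e^{tA} = P · e^{tJ} · P⁻¹, and e^{tJ} can be computed block-by-block.

A has Jordan form
J =
  [2, 1, 0]
  [0, 2, 0]
  [0, 0, 2]
(up to reordering of blocks).

Per-block formulas:
  For a 1×1 block at λ = 2: exp(t · [2]) = [e^(2t)].
  For a 2×2 Jordan block J_2(2): exp(t · J_2(2)) = e^(2t)·(I + t·N), where N is the 2×2 nilpotent shift.

After assembling e^{tJ} and conjugating by P, we get:

e^{tA} =
  [exp(2*t), -3*t*exp(2*t), 0]
  [0, exp(2*t), 0]
  [0, -5*t*exp(2*t), exp(2*t)]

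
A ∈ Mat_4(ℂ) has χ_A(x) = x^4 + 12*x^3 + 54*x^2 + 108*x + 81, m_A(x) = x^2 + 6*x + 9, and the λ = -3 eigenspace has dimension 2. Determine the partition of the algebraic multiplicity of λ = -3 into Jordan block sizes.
Block sizes for λ = -3: [2, 2]

Step 1 — from the characteristic polynomial, algebraic multiplicity of λ = -3 is 4. From dim ker(A − (-3)·I) = 2, there are exactly 2 Jordan blocks for λ = -3.
Step 2 — from the minimal polynomial, the factor (x + 3)^2 tells us the largest block for λ = -3 has size 2.
Step 3 — with total size 4, 2 blocks, and largest block 2, the block sizes (in nonincreasing order) are [2, 2].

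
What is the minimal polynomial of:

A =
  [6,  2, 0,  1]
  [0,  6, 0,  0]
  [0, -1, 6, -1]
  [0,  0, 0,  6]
x^2 - 12*x + 36

The characteristic polynomial is χ_A(x) = (x - 6)^4, so the eigenvalues are known. The minimal polynomial is
  m_A(x) = Π_λ (x − λ)^{k_λ}
where k_λ is the size of the *largest* Jordan block for λ (equivalently, the smallest k with (A − λI)^k v = 0 for every generalised eigenvector v of λ).

  λ = 6: largest Jordan block has size 2, contributing (x − 6)^2

So m_A(x) = (x - 6)^2 = x^2 - 12*x + 36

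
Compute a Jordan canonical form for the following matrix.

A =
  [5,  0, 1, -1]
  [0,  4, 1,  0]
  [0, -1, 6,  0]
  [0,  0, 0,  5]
J_3(5) ⊕ J_1(5)

The characteristic polynomial is
  det(x·I − A) = x^4 - 20*x^3 + 150*x^2 - 500*x + 625 = (x - 5)^4

Eigenvalues and multiplicities (the geometric multiplicity of λ is n − rank(A − λI), which equals the number of Jordan blocks for λ):
  λ = 5: algebraic multiplicity = 4, geometric multiplicity = 2

Determining the block sizes for each eigenvalue:
  λ = 5: with am = 4 and gm = 2, the partition is not yet determined (e.g. several partitions of 4 into 2 parts exist). Let N = A − (5)·I. Computing rank(N^1) = 2, rank(N^2) = 1, rank(N^3) = 0; the number of blocks of size ≥ j is rank(N^{j−1}) − rank(N^j), giving [2, 1, 1]. So we have 1 block(s) of size 3, 1 block(s) of size 1 → block sizes [3, 1]

Assembling the blocks gives a Jordan form
J =
  [5, 1, 0, 0]
  [0, 5, 1, 0]
  [0, 0, 5, 0]
  [0, 0, 0, 5]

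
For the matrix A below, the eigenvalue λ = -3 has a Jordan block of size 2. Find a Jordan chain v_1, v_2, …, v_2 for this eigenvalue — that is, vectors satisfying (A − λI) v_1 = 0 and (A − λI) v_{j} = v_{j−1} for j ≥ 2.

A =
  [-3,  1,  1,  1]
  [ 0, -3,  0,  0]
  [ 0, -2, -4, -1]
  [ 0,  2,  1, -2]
A Jordan chain for λ = -3 of length 2:
v_1 = (1, 0, -2, 2)ᵀ
v_2 = (0, 1, 0, 0)ᵀ

Let N = A − (-3)·I. We want v_2 with N^2 v_2 = 0 but N^1 v_2 ≠ 0; then v_{j-1} := N · v_j for j = 2, …, 2.

Pick v_2 = (0, 1, 0, 0)ᵀ.
Then v_1 = N · v_2 = (1, 0, -2, 2)ᵀ.

Sanity check: (A − (-3)·I) v_1 = (0, 0, 0, 0)ᵀ = 0. ✓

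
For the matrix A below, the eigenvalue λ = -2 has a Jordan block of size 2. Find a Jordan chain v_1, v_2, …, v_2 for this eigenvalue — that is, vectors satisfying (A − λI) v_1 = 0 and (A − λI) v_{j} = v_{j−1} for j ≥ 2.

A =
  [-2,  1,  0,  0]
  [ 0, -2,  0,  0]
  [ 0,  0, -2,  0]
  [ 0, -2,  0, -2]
A Jordan chain for λ = -2 of length 2:
v_1 = (1, 0, 0, -2)ᵀ
v_2 = (0, 1, 0, 0)ᵀ

Let N = A − (-2)·I. We want v_2 with N^2 v_2 = 0 but N^1 v_2 ≠ 0; then v_{j-1} := N · v_j for j = 2, …, 2.

Pick v_2 = (0, 1, 0, 0)ᵀ.
Then v_1 = N · v_2 = (1, 0, 0, -2)ᵀ.

Sanity check: (A − (-2)·I) v_1 = (0, 0, 0, 0)ᵀ = 0. ✓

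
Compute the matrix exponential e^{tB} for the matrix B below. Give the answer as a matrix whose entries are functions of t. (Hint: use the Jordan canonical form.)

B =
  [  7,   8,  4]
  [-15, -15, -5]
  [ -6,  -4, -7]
e^{tB} =
  [12*t*exp(-5*t) + exp(-5*t), 8*t*exp(-5*t), 4*t*exp(-5*t)]
  [-15*t*exp(-5*t), -10*t*exp(-5*t) + exp(-5*t), -5*t*exp(-5*t)]
  [-6*t*exp(-5*t), -4*t*exp(-5*t), -2*t*exp(-5*t) + exp(-5*t)]

Strategy: write B = P · J · P⁻¹ where J is a Jordan canonical form, so e^{tB} = P · e^{tJ} · P⁻¹, and e^{tJ} can be computed block-by-block.

B has Jordan form
J =
  [-5,  1,  0]
  [ 0, -5,  0]
  [ 0,  0, -5]
(up to reordering of blocks).

Per-block formulas:
  For a 1×1 block at λ = -5: exp(t · [-5]) = [e^(-5t)].
  For a 2×2 Jordan block J_2(-5): exp(t · J_2(-5)) = e^(-5t)·(I + t·N), where N is the 2×2 nilpotent shift.

After assembling e^{tJ} and conjugating by P, we get:

e^{tB} =
  [12*t*exp(-5*t) + exp(-5*t), 8*t*exp(-5*t), 4*t*exp(-5*t)]
  [-15*t*exp(-5*t), -10*t*exp(-5*t) + exp(-5*t), -5*t*exp(-5*t)]
  [-6*t*exp(-5*t), -4*t*exp(-5*t), -2*t*exp(-5*t) + exp(-5*t)]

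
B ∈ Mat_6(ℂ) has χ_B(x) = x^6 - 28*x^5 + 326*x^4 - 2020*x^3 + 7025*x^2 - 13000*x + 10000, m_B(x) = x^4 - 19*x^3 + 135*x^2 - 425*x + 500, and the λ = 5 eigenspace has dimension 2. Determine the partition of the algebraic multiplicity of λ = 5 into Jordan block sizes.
Block sizes for λ = 5: [3, 1]

Step 1 — from the characteristic polynomial, algebraic multiplicity of λ = 5 is 4. From dim ker(B − (5)·I) = 2, there are exactly 2 Jordan blocks for λ = 5.
Step 2 — from the minimal polynomial, the factor (x − 5)^3 tells us the largest block for λ = 5 has size 3.
Step 3 — with total size 4, 2 blocks, and largest block 3, the block sizes (in nonincreasing order) are [3, 1].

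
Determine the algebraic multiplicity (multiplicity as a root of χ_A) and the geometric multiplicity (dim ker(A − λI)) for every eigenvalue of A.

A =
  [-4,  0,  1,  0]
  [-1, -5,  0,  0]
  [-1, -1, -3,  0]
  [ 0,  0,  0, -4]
λ = -4: alg = 4, geom = 2

Step 1 — factor the characteristic polynomial to read off the algebraic multiplicities:
  χ_A(x) = (x + 4)^4

Step 2 — compute geometric multiplicities via the rank-nullity identity g(λ) = n − rank(A − λI):
  rank(A − (-4)·I) = 2, so dim ker(A − (-4)·I) = n − 2 = 2

Summary:
  λ = -4: algebraic multiplicity = 4, geometric multiplicity = 2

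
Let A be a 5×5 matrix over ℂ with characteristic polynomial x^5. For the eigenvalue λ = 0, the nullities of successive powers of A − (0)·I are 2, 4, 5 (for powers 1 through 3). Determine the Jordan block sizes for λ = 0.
Block sizes for λ = 0: [3, 2]

From the dimensions of kernels of powers, the number of Jordan blocks of size at least j is d_j − d_{j−1} where d_j = dim ker(N^j) (with d_0 = 0). Computing the differences gives [2, 2, 1].
The number of blocks of size exactly k is (#blocks of size ≥ k) − (#blocks of size ≥ k + 1), so the partition is: 1 block(s) of size 2, 1 block(s) of size 3.
In nonincreasing order the block sizes are [3, 2].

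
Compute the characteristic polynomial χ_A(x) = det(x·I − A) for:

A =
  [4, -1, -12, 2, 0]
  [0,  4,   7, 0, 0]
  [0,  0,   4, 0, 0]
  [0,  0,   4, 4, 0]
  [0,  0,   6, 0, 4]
x^5 - 20*x^4 + 160*x^3 - 640*x^2 + 1280*x - 1024

Expanding det(x·I − A) (e.g. by cofactor expansion or by noting that A is similar to its Jordan form J, which has the same characteristic polynomial as A) gives
  χ_A(x) = x^5 - 20*x^4 + 160*x^3 - 640*x^2 + 1280*x - 1024
which factors as (x - 4)^5. The eigenvalues (with algebraic multiplicities) are λ = 4 with multiplicity 5.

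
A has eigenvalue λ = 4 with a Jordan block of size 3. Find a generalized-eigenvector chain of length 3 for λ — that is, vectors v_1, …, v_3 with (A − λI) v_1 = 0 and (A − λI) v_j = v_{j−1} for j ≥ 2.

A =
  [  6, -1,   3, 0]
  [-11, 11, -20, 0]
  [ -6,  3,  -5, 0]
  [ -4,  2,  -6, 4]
A Jordan chain for λ = 4 of length 3:
v_1 = (-3, 21, 9, 6)ᵀ
v_2 = (2, -11, -6, -4)ᵀ
v_3 = (1, 0, 0, 0)ᵀ

Let N = A − (4)·I. We want v_3 with N^3 v_3 = 0 but N^2 v_3 ≠ 0; then v_{j-1} := N · v_j for j = 3, …, 2.

Pick v_3 = (1, 0, 0, 0)ᵀ.
Then v_2 = N · v_3 = (2, -11, -6, -4)ᵀ.
Then v_1 = N · v_2 = (-3, 21, 9, 6)ᵀ.

Sanity check: (A − (4)·I) v_1 = (0, 0, 0, 0)ᵀ = 0. ✓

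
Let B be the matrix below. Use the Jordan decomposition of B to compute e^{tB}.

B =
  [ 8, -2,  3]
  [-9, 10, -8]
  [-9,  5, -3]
e^{tB} =
  [3*t*exp(5*t) + exp(5*t), -t^2*exp(5*t)/2 - 2*t*exp(5*t), t^2*exp(5*t)/2 + 3*t*exp(5*t)]
  [-9*t*exp(5*t), 3*t^2*exp(5*t)/2 + 5*t*exp(5*t) + exp(5*t), -3*t^2*exp(5*t)/2 - 8*t*exp(5*t)]
  [-9*t*exp(5*t), 3*t^2*exp(5*t)/2 + 5*t*exp(5*t), -3*t^2*exp(5*t)/2 - 8*t*exp(5*t) + exp(5*t)]

Strategy: write B = P · J · P⁻¹ where J is a Jordan canonical form, so e^{tB} = P · e^{tJ} · P⁻¹, and e^{tJ} can be computed block-by-block.

B has Jordan form
J =
  [5, 1, 0]
  [0, 5, 1]
  [0, 0, 5]
(up to reordering of blocks).

Per-block formulas:
  For a 3×3 Jordan block J_3(5): exp(t · J_3(5)) = e^(5t)·(I + t·N + (t^2/2)·N^2), where N is the 3×3 nilpotent shift.

After assembling e^{tJ} and conjugating by P, we get:

e^{tB} =
  [3*t*exp(5*t) + exp(5*t), -t^2*exp(5*t)/2 - 2*t*exp(5*t), t^2*exp(5*t)/2 + 3*t*exp(5*t)]
  [-9*t*exp(5*t), 3*t^2*exp(5*t)/2 + 5*t*exp(5*t) + exp(5*t), -3*t^2*exp(5*t)/2 - 8*t*exp(5*t)]
  [-9*t*exp(5*t), 3*t^2*exp(5*t)/2 + 5*t*exp(5*t), -3*t^2*exp(5*t)/2 - 8*t*exp(5*t) + exp(5*t)]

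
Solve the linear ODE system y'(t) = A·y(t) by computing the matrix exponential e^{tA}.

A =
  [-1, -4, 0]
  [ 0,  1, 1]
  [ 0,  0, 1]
e^{tA} =
  [exp(-t), -2*exp(t) + 2*exp(-t), -2*t*exp(t) + exp(t) - exp(-t)]
  [0, exp(t), t*exp(t)]
  [0, 0, exp(t)]

Strategy: write A = P · J · P⁻¹ where J is a Jordan canonical form, so e^{tA} = P · e^{tJ} · P⁻¹, and e^{tJ} can be computed block-by-block.

A has Jordan form
J =
  [-1, 0, 0]
  [ 0, 1, 1]
  [ 0, 0, 1]
(up to reordering of blocks).

Per-block formulas:
  For a 1×1 block at λ = -1: exp(t · [-1]) = [e^(-1t)].
  For a 2×2 Jordan block J_2(1): exp(t · J_2(1)) = e^(1t)·(I + t·N), where N is the 2×2 nilpotent shift.

After assembling e^{tJ} and conjugating by P, we get:

e^{tA} =
  [exp(-t), -2*exp(t) + 2*exp(-t), -2*t*exp(t) + exp(t) - exp(-t)]
  [0, exp(t), t*exp(t)]
  [0, 0, exp(t)]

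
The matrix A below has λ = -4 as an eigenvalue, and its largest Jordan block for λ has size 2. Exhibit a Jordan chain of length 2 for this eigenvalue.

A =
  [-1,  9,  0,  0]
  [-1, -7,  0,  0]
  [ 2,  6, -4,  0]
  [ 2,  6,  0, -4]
A Jordan chain for λ = -4 of length 2:
v_1 = (3, -1, 2, 2)ᵀ
v_2 = (1, 0, 0, 0)ᵀ

Let N = A − (-4)·I. We want v_2 with N^2 v_2 = 0 but N^1 v_2 ≠ 0; then v_{j-1} := N · v_j for j = 2, …, 2.

Pick v_2 = (1, 0, 0, 0)ᵀ.
Then v_1 = N · v_2 = (3, -1, 2, 2)ᵀ.

Sanity check: (A − (-4)·I) v_1 = (0, 0, 0, 0)ᵀ = 0. ✓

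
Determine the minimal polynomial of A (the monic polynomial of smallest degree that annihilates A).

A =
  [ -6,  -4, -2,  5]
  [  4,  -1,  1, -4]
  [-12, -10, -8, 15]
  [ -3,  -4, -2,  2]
x^4 + 13*x^3 + 63*x^2 + 135*x + 108

The characteristic polynomial is χ_A(x) = (x + 3)^3*(x + 4), so the eigenvalues are known. The minimal polynomial is
  m_A(x) = Π_λ (x − λ)^{k_λ}
where k_λ is the size of the *largest* Jordan block for λ (equivalently, the smallest k with (A − λI)^k v = 0 for every generalised eigenvector v of λ).

  λ = -4: largest Jordan block has size 1, contributing (x + 4)
  λ = -3: largest Jordan block has size 3, contributing (x + 3)^3

So m_A(x) = (x + 3)^3*(x + 4) = x^4 + 13*x^3 + 63*x^2 + 135*x + 108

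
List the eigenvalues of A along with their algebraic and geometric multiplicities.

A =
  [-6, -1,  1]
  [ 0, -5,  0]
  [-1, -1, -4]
λ = -5: alg = 3, geom = 2

Step 1 — factor the characteristic polynomial to read off the algebraic multiplicities:
  χ_A(x) = (x + 5)^3

Step 2 — compute geometric multiplicities via the rank-nullity identity g(λ) = n − rank(A − λI):
  rank(A − (-5)·I) = 1, so dim ker(A − (-5)·I) = n − 1 = 2

Summary:
  λ = -5: algebraic multiplicity = 3, geometric multiplicity = 2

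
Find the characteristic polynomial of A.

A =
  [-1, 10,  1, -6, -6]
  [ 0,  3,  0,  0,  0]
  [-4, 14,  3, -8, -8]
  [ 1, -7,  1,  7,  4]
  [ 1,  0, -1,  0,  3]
x^5 - 15*x^4 + 90*x^3 - 270*x^2 + 405*x - 243

Expanding det(x·I − A) (e.g. by cofactor expansion or by noting that A is similar to its Jordan form J, which has the same characteristic polynomial as A) gives
  χ_A(x) = x^5 - 15*x^4 + 90*x^3 - 270*x^2 + 405*x - 243
which factors as (x - 3)^5. The eigenvalues (with algebraic multiplicities) are λ = 3 with multiplicity 5.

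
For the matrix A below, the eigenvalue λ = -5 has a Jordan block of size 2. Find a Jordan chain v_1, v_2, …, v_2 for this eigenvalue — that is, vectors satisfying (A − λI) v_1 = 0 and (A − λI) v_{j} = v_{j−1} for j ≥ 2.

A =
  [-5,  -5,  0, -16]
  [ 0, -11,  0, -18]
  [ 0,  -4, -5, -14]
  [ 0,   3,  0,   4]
A Jordan chain for λ = -5 of length 2:
v_1 = (1, 0, 2, 0)ᵀ
v_2 = (0, 3, 0, -1)ᵀ

Let N = A − (-5)·I. We want v_2 with N^2 v_2 = 0 but N^1 v_2 ≠ 0; then v_{j-1} := N · v_j for j = 2, …, 2.

Pick v_2 = (0, 3, 0, -1)ᵀ.
Then v_1 = N · v_2 = (1, 0, 2, 0)ᵀ.

Sanity check: (A − (-5)·I) v_1 = (0, 0, 0, 0)ᵀ = 0. ✓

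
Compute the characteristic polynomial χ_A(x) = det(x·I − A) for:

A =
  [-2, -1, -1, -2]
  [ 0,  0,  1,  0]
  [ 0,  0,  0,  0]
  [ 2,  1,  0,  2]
x^4

Expanding det(x·I − A) (e.g. by cofactor expansion or by noting that A is similar to its Jordan form J, which has the same characteristic polynomial as A) gives
  χ_A(x) = x^4
which factors as x^4. The eigenvalues (with algebraic multiplicities) are λ = 0 with multiplicity 4.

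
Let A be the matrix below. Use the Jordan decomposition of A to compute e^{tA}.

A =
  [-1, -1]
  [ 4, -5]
e^{tA} =
  [2*t*exp(-3*t) + exp(-3*t), -t*exp(-3*t)]
  [4*t*exp(-3*t), -2*t*exp(-3*t) + exp(-3*t)]

Strategy: write A = P · J · P⁻¹ where J is a Jordan canonical form, so e^{tA} = P · e^{tJ} · P⁻¹, and e^{tJ} can be computed block-by-block.

A has Jordan form
J =
  [-3,  1]
  [ 0, -3]
(up to reordering of blocks).

Per-block formulas:
  For a 2×2 Jordan block J_2(-3): exp(t · J_2(-3)) = e^(-3t)·(I + t·N), where N is the 2×2 nilpotent shift.

After assembling e^{tJ} and conjugating by P, we get:

e^{tA} =
  [2*t*exp(-3*t) + exp(-3*t), -t*exp(-3*t)]
  [4*t*exp(-3*t), -2*t*exp(-3*t) + exp(-3*t)]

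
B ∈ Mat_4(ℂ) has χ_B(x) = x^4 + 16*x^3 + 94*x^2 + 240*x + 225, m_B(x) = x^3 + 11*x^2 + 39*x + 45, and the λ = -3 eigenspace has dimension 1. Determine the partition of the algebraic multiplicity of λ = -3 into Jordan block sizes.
Block sizes for λ = -3: [2]

Step 1 — from the characteristic polynomial, algebraic multiplicity of λ = -3 is 2. From dim ker(B − (-3)·I) = 1, there are exactly 1 Jordan blocks for λ = -3.
Step 2 — from the minimal polynomial, the factor (x + 3)^2 tells us the largest block for λ = -3 has size 2.
Step 3 — with total size 2, 1 blocks, and largest block 2, the block sizes (in nonincreasing order) are [2].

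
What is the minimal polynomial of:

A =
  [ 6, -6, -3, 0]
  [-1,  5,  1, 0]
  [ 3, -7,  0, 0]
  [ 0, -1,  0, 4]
x^4 - 15*x^3 + 84*x^2 - 208*x + 192

The characteristic polynomial is χ_A(x) = (x - 4)^3*(x - 3), so the eigenvalues are known. The minimal polynomial is
  m_A(x) = Π_λ (x − λ)^{k_λ}
where k_λ is the size of the *largest* Jordan block for λ (equivalently, the smallest k with (A − λI)^k v = 0 for every generalised eigenvector v of λ).

  λ = 3: largest Jordan block has size 1, contributing (x − 3)
  λ = 4: largest Jordan block has size 3, contributing (x − 4)^3

So m_A(x) = (x - 4)^3*(x - 3) = x^4 - 15*x^3 + 84*x^2 - 208*x + 192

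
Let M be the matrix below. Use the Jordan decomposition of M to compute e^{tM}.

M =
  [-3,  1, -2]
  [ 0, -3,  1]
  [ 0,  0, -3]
e^{tM} =
  [exp(-3*t), t*exp(-3*t), t^2*exp(-3*t)/2 - 2*t*exp(-3*t)]
  [0, exp(-3*t), t*exp(-3*t)]
  [0, 0, exp(-3*t)]

Strategy: write M = P · J · P⁻¹ where J is a Jordan canonical form, so e^{tM} = P · e^{tJ} · P⁻¹, and e^{tJ} can be computed block-by-block.

M has Jordan form
J =
  [-3,  1,  0]
  [ 0, -3,  1]
  [ 0,  0, -3]
(up to reordering of blocks).

Per-block formulas:
  For a 3×3 Jordan block J_3(-3): exp(t · J_3(-3)) = e^(-3t)·(I + t·N + (t^2/2)·N^2), where N is the 3×3 nilpotent shift.

After assembling e^{tJ} and conjugating by P, we get:

e^{tM} =
  [exp(-3*t), t*exp(-3*t), t^2*exp(-3*t)/2 - 2*t*exp(-3*t)]
  [0, exp(-3*t), t*exp(-3*t)]
  [0, 0, exp(-3*t)]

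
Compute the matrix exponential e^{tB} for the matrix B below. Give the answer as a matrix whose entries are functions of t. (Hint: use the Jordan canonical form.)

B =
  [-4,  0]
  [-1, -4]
e^{tB} =
  [exp(-4*t), 0]
  [-t*exp(-4*t), exp(-4*t)]

Strategy: write B = P · J · P⁻¹ where J is a Jordan canonical form, so e^{tB} = P · e^{tJ} · P⁻¹, and e^{tJ} can be computed block-by-block.

B has Jordan form
J =
  [-4,  1]
  [ 0, -4]
(up to reordering of blocks).

Per-block formulas:
  For a 2×2 Jordan block J_2(-4): exp(t · J_2(-4)) = e^(-4t)·(I + t·N), where N is the 2×2 nilpotent shift.

After assembling e^{tJ} and conjugating by P, we get:

e^{tB} =
  [exp(-4*t), 0]
  [-t*exp(-4*t), exp(-4*t)]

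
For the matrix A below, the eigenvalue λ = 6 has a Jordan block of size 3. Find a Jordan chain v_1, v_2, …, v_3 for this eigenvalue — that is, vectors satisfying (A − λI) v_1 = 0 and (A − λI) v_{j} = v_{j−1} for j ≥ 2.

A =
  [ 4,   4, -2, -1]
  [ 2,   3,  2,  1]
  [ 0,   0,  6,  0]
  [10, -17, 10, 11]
A Jordan chain for λ = 6 of length 3:
v_1 = (2, 0, 0, -4)ᵀ
v_2 = (-2, 2, 0, 10)ᵀ
v_3 = (1, 0, 0, 0)ᵀ

Let N = A − (6)·I. We want v_3 with N^3 v_3 = 0 but N^2 v_3 ≠ 0; then v_{j-1} := N · v_j for j = 3, …, 2.

Pick v_3 = (1, 0, 0, 0)ᵀ.
Then v_2 = N · v_3 = (-2, 2, 0, 10)ᵀ.
Then v_1 = N · v_2 = (2, 0, 0, -4)ᵀ.

Sanity check: (A − (6)·I) v_1 = (0, 0, 0, 0)ᵀ = 0. ✓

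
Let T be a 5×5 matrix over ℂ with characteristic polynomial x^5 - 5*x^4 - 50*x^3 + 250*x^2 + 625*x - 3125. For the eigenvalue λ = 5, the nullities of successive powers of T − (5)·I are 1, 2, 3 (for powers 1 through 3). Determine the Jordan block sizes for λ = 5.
Block sizes for λ = 5: [3]

From the dimensions of kernels of powers, the number of Jordan blocks of size at least j is d_j − d_{j−1} where d_j = dim ker(N^j) (with d_0 = 0). Computing the differences gives [1, 1, 1].
The number of blocks of size exactly k is (#blocks of size ≥ k) − (#blocks of size ≥ k + 1), so the partition is: 1 block(s) of size 3.
In nonincreasing order the block sizes are [3].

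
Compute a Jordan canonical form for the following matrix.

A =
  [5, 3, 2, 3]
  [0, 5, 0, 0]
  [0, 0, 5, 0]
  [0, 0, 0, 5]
J_2(5) ⊕ J_1(5) ⊕ J_1(5)

The characteristic polynomial is
  det(x·I − A) = x^4 - 20*x^3 + 150*x^2 - 500*x + 625 = (x - 5)^4

Eigenvalues and multiplicities (the geometric multiplicity of λ is n − rank(A − λI), which equals the number of Jordan blocks for λ):
  λ = 5: algebraic multiplicity = 4, geometric multiplicity = 3

Determining the block sizes for each eigenvalue:
  λ = 5: 3 blocks summing to 4 forces exactly one block of size 2 and the rest size 1 → block sizes [2, 1, 1]

Assembling the blocks gives a Jordan form
J =
  [5, 1, 0, 0]
  [0, 5, 0, 0]
  [0, 0, 5, 0]
  [0, 0, 0, 5]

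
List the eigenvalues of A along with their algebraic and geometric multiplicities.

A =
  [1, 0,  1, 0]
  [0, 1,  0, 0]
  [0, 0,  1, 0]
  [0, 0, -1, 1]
λ = 1: alg = 4, geom = 3

Step 1 — factor the characteristic polynomial to read off the algebraic multiplicities:
  χ_A(x) = (x - 1)^4

Step 2 — compute geometric multiplicities via the rank-nullity identity g(λ) = n − rank(A − λI):
  rank(A − (1)·I) = 1, so dim ker(A − (1)·I) = n − 1 = 3

Summary:
  λ = 1: algebraic multiplicity = 4, geometric multiplicity = 3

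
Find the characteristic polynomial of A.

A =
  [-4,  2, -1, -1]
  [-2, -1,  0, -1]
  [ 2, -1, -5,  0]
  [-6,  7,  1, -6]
x^4 + 16*x^3 + 96*x^2 + 256*x + 256

Expanding det(x·I − A) (e.g. by cofactor expansion or by noting that A is similar to its Jordan form J, which has the same characteristic polynomial as A) gives
  χ_A(x) = x^4 + 16*x^3 + 96*x^2 + 256*x + 256
which factors as (x + 4)^4. The eigenvalues (with algebraic multiplicities) are λ = -4 with multiplicity 4.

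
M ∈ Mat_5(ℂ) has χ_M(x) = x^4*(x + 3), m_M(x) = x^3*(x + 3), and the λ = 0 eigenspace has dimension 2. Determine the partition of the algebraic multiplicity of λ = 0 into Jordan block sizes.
Block sizes for λ = 0: [3, 1]

Step 1 — from the characteristic polynomial, algebraic multiplicity of λ = 0 is 4. From dim ker(M − (0)·I) = 2, there are exactly 2 Jordan blocks for λ = 0.
Step 2 — from the minimal polynomial, the factor (x − 0)^3 tells us the largest block for λ = 0 has size 3.
Step 3 — with total size 4, 2 blocks, and largest block 3, the block sizes (in nonincreasing order) are [3, 1].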